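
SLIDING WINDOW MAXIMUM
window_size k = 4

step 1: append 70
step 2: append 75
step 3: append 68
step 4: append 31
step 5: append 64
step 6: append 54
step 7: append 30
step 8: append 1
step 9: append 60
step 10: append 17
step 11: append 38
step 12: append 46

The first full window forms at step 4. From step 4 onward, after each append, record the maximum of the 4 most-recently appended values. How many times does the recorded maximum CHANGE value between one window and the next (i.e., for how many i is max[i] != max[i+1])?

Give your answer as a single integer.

Answer: 3

Derivation:
step 1: append 70 -> window=[70] (not full yet)
step 2: append 75 -> window=[70, 75] (not full yet)
step 3: append 68 -> window=[70, 75, 68] (not full yet)
step 4: append 31 -> window=[70, 75, 68, 31] -> max=75
step 5: append 64 -> window=[75, 68, 31, 64] -> max=75
step 6: append 54 -> window=[68, 31, 64, 54] -> max=68
step 7: append 30 -> window=[31, 64, 54, 30] -> max=64
step 8: append 1 -> window=[64, 54, 30, 1] -> max=64
step 9: append 60 -> window=[54, 30, 1, 60] -> max=60
step 10: append 17 -> window=[30, 1, 60, 17] -> max=60
step 11: append 38 -> window=[1, 60, 17, 38] -> max=60
step 12: append 46 -> window=[60, 17, 38, 46] -> max=60
Recorded maximums: 75 75 68 64 64 60 60 60 60
Changes between consecutive maximums: 3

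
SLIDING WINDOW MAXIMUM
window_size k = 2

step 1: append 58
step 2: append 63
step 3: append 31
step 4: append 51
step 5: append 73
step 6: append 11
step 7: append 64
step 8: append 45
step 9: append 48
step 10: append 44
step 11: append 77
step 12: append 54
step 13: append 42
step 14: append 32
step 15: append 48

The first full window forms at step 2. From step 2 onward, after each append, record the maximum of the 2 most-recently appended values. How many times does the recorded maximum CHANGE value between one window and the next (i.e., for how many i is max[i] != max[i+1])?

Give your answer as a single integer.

Answer: 8

Derivation:
step 1: append 58 -> window=[58] (not full yet)
step 2: append 63 -> window=[58, 63] -> max=63
step 3: append 31 -> window=[63, 31] -> max=63
step 4: append 51 -> window=[31, 51] -> max=51
step 5: append 73 -> window=[51, 73] -> max=73
step 6: append 11 -> window=[73, 11] -> max=73
step 7: append 64 -> window=[11, 64] -> max=64
step 8: append 45 -> window=[64, 45] -> max=64
step 9: append 48 -> window=[45, 48] -> max=48
step 10: append 44 -> window=[48, 44] -> max=48
step 11: append 77 -> window=[44, 77] -> max=77
step 12: append 54 -> window=[77, 54] -> max=77
step 13: append 42 -> window=[54, 42] -> max=54
step 14: append 32 -> window=[42, 32] -> max=42
step 15: append 48 -> window=[32, 48] -> max=48
Recorded maximums: 63 63 51 73 73 64 64 48 48 77 77 54 42 48
Changes between consecutive maximums: 8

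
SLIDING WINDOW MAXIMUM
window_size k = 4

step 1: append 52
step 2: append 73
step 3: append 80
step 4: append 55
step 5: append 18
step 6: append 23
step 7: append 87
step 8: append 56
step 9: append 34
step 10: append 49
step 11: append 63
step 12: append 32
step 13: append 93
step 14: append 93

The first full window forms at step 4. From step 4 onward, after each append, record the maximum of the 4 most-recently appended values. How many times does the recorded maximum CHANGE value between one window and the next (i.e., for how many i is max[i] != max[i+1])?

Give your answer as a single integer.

step 1: append 52 -> window=[52] (not full yet)
step 2: append 73 -> window=[52, 73] (not full yet)
step 3: append 80 -> window=[52, 73, 80] (not full yet)
step 4: append 55 -> window=[52, 73, 80, 55] -> max=80
step 5: append 18 -> window=[73, 80, 55, 18] -> max=80
step 6: append 23 -> window=[80, 55, 18, 23] -> max=80
step 7: append 87 -> window=[55, 18, 23, 87] -> max=87
step 8: append 56 -> window=[18, 23, 87, 56] -> max=87
step 9: append 34 -> window=[23, 87, 56, 34] -> max=87
step 10: append 49 -> window=[87, 56, 34, 49] -> max=87
step 11: append 63 -> window=[56, 34, 49, 63] -> max=63
step 12: append 32 -> window=[34, 49, 63, 32] -> max=63
step 13: append 93 -> window=[49, 63, 32, 93] -> max=93
step 14: append 93 -> window=[63, 32, 93, 93] -> max=93
Recorded maximums: 80 80 80 87 87 87 87 63 63 93 93
Changes between consecutive maximums: 3

Answer: 3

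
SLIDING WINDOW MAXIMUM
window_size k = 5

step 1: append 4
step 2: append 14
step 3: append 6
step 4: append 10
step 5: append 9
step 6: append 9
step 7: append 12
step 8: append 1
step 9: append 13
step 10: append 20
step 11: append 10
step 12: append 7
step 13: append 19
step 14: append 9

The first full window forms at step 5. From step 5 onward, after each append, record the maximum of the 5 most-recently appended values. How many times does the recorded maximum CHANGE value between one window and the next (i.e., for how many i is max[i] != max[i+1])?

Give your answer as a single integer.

Answer: 3

Derivation:
step 1: append 4 -> window=[4] (not full yet)
step 2: append 14 -> window=[4, 14] (not full yet)
step 3: append 6 -> window=[4, 14, 6] (not full yet)
step 4: append 10 -> window=[4, 14, 6, 10] (not full yet)
step 5: append 9 -> window=[4, 14, 6, 10, 9] -> max=14
step 6: append 9 -> window=[14, 6, 10, 9, 9] -> max=14
step 7: append 12 -> window=[6, 10, 9, 9, 12] -> max=12
step 8: append 1 -> window=[10, 9, 9, 12, 1] -> max=12
step 9: append 13 -> window=[9, 9, 12, 1, 13] -> max=13
step 10: append 20 -> window=[9, 12, 1, 13, 20] -> max=20
step 11: append 10 -> window=[12, 1, 13, 20, 10] -> max=20
step 12: append 7 -> window=[1, 13, 20, 10, 7] -> max=20
step 13: append 19 -> window=[13, 20, 10, 7, 19] -> max=20
step 14: append 9 -> window=[20, 10, 7, 19, 9] -> max=20
Recorded maximums: 14 14 12 12 13 20 20 20 20 20
Changes between consecutive maximums: 3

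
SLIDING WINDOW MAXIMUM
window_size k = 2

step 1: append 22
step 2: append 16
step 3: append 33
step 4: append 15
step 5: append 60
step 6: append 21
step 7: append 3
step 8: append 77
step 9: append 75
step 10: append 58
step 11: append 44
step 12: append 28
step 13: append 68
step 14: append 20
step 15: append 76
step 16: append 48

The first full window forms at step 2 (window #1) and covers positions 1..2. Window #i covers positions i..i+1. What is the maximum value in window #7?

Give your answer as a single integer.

step 1: append 22 -> window=[22] (not full yet)
step 2: append 16 -> window=[22, 16] -> max=22
step 3: append 33 -> window=[16, 33] -> max=33
step 4: append 15 -> window=[33, 15] -> max=33
step 5: append 60 -> window=[15, 60] -> max=60
step 6: append 21 -> window=[60, 21] -> max=60
step 7: append 3 -> window=[21, 3] -> max=21
step 8: append 77 -> window=[3, 77] -> max=77
Window #7 max = 77

Answer: 77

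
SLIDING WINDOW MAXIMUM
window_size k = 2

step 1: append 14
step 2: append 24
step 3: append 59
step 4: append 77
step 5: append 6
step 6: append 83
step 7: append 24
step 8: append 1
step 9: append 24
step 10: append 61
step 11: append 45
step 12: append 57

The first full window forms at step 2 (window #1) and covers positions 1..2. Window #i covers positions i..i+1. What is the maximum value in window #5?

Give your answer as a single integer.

step 1: append 14 -> window=[14] (not full yet)
step 2: append 24 -> window=[14, 24] -> max=24
step 3: append 59 -> window=[24, 59] -> max=59
step 4: append 77 -> window=[59, 77] -> max=77
step 5: append 6 -> window=[77, 6] -> max=77
step 6: append 83 -> window=[6, 83] -> max=83
Window #5 max = 83

Answer: 83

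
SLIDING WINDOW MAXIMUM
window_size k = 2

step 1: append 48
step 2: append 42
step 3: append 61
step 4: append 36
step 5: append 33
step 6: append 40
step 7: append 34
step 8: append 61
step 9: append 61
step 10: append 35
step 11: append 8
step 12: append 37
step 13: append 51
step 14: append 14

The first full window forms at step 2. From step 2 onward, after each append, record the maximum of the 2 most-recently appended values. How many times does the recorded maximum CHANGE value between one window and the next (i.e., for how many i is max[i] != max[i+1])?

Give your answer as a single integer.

step 1: append 48 -> window=[48] (not full yet)
step 2: append 42 -> window=[48, 42] -> max=48
step 3: append 61 -> window=[42, 61] -> max=61
step 4: append 36 -> window=[61, 36] -> max=61
step 5: append 33 -> window=[36, 33] -> max=36
step 6: append 40 -> window=[33, 40] -> max=40
step 7: append 34 -> window=[40, 34] -> max=40
step 8: append 61 -> window=[34, 61] -> max=61
step 9: append 61 -> window=[61, 61] -> max=61
step 10: append 35 -> window=[61, 35] -> max=61
step 11: append 8 -> window=[35, 8] -> max=35
step 12: append 37 -> window=[8, 37] -> max=37
step 13: append 51 -> window=[37, 51] -> max=51
step 14: append 14 -> window=[51, 14] -> max=51
Recorded maximums: 48 61 61 36 40 40 61 61 61 35 37 51 51
Changes between consecutive maximums: 7

Answer: 7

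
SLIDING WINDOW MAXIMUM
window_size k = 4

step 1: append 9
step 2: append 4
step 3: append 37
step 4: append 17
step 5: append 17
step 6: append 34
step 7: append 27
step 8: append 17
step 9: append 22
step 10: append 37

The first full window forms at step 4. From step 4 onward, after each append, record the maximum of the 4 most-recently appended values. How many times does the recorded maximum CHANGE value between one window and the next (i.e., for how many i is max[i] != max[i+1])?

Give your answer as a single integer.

Answer: 2

Derivation:
step 1: append 9 -> window=[9] (not full yet)
step 2: append 4 -> window=[9, 4] (not full yet)
step 3: append 37 -> window=[9, 4, 37] (not full yet)
step 4: append 17 -> window=[9, 4, 37, 17] -> max=37
step 5: append 17 -> window=[4, 37, 17, 17] -> max=37
step 6: append 34 -> window=[37, 17, 17, 34] -> max=37
step 7: append 27 -> window=[17, 17, 34, 27] -> max=34
step 8: append 17 -> window=[17, 34, 27, 17] -> max=34
step 9: append 22 -> window=[34, 27, 17, 22] -> max=34
step 10: append 37 -> window=[27, 17, 22, 37] -> max=37
Recorded maximums: 37 37 37 34 34 34 37
Changes between consecutive maximums: 2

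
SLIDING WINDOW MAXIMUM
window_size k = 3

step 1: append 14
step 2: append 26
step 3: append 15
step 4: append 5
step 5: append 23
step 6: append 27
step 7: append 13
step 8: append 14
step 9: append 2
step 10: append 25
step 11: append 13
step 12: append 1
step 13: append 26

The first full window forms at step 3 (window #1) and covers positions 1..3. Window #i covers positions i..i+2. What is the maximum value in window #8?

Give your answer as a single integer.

Answer: 25

Derivation:
step 1: append 14 -> window=[14] (not full yet)
step 2: append 26 -> window=[14, 26] (not full yet)
step 3: append 15 -> window=[14, 26, 15] -> max=26
step 4: append 5 -> window=[26, 15, 5] -> max=26
step 5: append 23 -> window=[15, 5, 23] -> max=23
step 6: append 27 -> window=[5, 23, 27] -> max=27
step 7: append 13 -> window=[23, 27, 13] -> max=27
step 8: append 14 -> window=[27, 13, 14] -> max=27
step 9: append 2 -> window=[13, 14, 2] -> max=14
step 10: append 25 -> window=[14, 2, 25] -> max=25
Window #8 max = 25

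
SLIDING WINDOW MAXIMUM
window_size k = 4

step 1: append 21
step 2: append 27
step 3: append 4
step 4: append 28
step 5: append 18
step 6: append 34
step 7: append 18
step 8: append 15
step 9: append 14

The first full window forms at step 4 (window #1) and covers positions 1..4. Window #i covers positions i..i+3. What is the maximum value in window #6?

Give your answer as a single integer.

step 1: append 21 -> window=[21] (not full yet)
step 2: append 27 -> window=[21, 27] (not full yet)
step 3: append 4 -> window=[21, 27, 4] (not full yet)
step 4: append 28 -> window=[21, 27, 4, 28] -> max=28
step 5: append 18 -> window=[27, 4, 28, 18] -> max=28
step 6: append 34 -> window=[4, 28, 18, 34] -> max=34
step 7: append 18 -> window=[28, 18, 34, 18] -> max=34
step 8: append 15 -> window=[18, 34, 18, 15] -> max=34
step 9: append 14 -> window=[34, 18, 15, 14] -> max=34
Window #6 max = 34

Answer: 34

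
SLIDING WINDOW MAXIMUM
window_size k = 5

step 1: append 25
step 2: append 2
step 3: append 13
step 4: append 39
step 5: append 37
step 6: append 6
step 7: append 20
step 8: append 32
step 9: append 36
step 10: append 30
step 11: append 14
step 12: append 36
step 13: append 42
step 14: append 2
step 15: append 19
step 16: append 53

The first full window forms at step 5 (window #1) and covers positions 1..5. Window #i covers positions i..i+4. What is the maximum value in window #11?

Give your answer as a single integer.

step 1: append 25 -> window=[25] (not full yet)
step 2: append 2 -> window=[25, 2] (not full yet)
step 3: append 13 -> window=[25, 2, 13] (not full yet)
step 4: append 39 -> window=[25, 2, 13, 39] (not full yet)
step 5: append 37 -> window=[25, 2, 13, 39, 37] -> max=39
step 6: append 6 -> window=[2, 13, 39, 37, 6] -> max=39
step 7: append 20 -> window=[13, 39, 37, 6, 20] -> max=39
step 8: append 32 -> window=[39, 37, 6, 20, 32] -> max=39
step 9: append 36 -> window=[37, 6, 20, 32, 36] -> max=37
step 10: append 30 -> window=[6, 20, 32, 36, 30] -> max=36
step 11: append 14 -> window=[20, 32, 36, 30, 14] -> max=36
step 12: append 36 -> window=[32, 36, 30, 14, 36] -> max=36
step 13: append 42 -> window=[36, 30, 14, 36, 42] -> max=42
step 14: append 2 -> window=[30, 14, 36, 42, 2] -> max=42
step 15: append 19 -> window=[14, 36, 42, 2, 19] -> max=42
Window #11 max = 42

Answer: 42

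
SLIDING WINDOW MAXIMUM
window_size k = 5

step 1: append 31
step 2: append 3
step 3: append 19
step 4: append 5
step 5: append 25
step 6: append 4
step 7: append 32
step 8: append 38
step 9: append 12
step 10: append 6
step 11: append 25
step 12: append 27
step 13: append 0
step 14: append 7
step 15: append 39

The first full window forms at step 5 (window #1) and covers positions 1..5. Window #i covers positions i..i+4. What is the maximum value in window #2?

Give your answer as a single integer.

Answer: 25

Derivation:
step 1: append 31 -> window=[31] (not full yet)
step 2: append 3 -> window=[31, 3] (not full yet)
step 3: append 19 -> window=[31, 3, 19] (not full yet)
step 4: append 5 -> window=[31, 3, 19, 5] (not full yet)
step 5: append 25 -> window=[31, 3, 19, 5, 25] -> max=31
step 6: append 4 -> window=[3, 19, 5, 25, 4] -> max=25
Window #2 max = 25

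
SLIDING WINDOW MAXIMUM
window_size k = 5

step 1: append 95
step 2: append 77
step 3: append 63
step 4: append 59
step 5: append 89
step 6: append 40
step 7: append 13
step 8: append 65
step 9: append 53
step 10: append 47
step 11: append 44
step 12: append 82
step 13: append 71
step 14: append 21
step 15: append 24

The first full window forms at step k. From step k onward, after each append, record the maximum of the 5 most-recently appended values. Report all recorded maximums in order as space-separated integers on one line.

step 1: append 95 -> window=[95] (not full yet)
step 2: append 77 -> window=[95, 77] (not full yet)
step 3: append 63 -> window=[95, 77, 63] (not full yet)
step 4: append 59 -> window=[95, 77, 63, 59] (not full yet)
step 5: append 89 -> window=[95, 77, 63, 59, 89] -> max=95
step 6: append 40 -> window=[77, 63, 59, 89, 40] -> max=89
step 7: append 13 -> window=[63, 59, 89, 40, 13] -> max=89
step 8: append 65 -> window=[59, 89, 40, 13, 65] -> max=89
step 9: append 53 -> window=[89, 40, 13, 65, 53] -> max=89
step 10: append 47 -> window=[40, 13, 65, 53, 47] -> max=65
step 11: append 44 -> window=[13, 65, 53, 47, 44] -> max=65
step 12: append 82 -> window=[65, 53, 47, 44, 82] -> max=82
step 13: append 71 -> window=[53, 47, 44, 82, 71] -> max=82
step 14: append 21 -> window=[47, 44, 82, 71, 21] -> max=82
step 15: append 24 -> window=[44, 82, 71, 21, 24] -> max=82

Answer: 95 89 89 89 89 65 65 82 82 82 82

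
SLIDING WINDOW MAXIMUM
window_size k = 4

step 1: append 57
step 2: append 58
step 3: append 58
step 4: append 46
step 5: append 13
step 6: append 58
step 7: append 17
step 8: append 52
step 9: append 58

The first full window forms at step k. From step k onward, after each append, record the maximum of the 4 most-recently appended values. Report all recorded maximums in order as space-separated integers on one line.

Answer: 58 58 58 58 58 58

Derivation:
step 1: append 57 -> window=[57] (not full yet)
step 2: append 58 -> window=[57, 58] (not full yet)
step 3: append 58 -> window=[57, 58, 58] (not full yet)
step 4: append 46 -> window=[57, 58, 58, 46] -> max=58
step 5: append 13 -> window=[58, 58, 46, 13] -> max=58
step 6: append 58 -> window=[58, 46, 13, 58] -> max=58
step 7: append 17 -> window=[46, 13, 58, 17] -> max=58
step 8: append 52 -> window=[13, 58, 17, 52] -> max=58
step 9: append 58 -> window=[58, 17, 52, 58] -> max=58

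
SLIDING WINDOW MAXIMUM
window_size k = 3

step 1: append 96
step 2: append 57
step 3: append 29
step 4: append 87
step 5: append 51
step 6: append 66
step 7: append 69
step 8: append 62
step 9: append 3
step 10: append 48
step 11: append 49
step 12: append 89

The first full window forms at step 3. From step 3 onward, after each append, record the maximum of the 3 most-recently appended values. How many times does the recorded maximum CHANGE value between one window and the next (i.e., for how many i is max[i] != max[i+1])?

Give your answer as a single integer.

step 1: append 96 -> window=[96] (not full yet)
step 2: append 57 -> window=[96, 57] (not full yet)
step 3: append 29 -> window=[96, 57, 29] -> max=96
step 4: append 87 -> window=[57, 29, 87] -> max=87
step 5: append 51 -> window=[29, 87, 51] -> max=87
step 6: append 66 -> window=[87, 51, 66] -> max=87
step 7: append 69 -> window=[51, 66, 69] -> max=69
step 8: append 62 -> window=[66, 69, 62] -> max=69
step 9: append 3 -> window=[69, 62, 3] -> max=69
step 10: append 48 -> window=[62, 3, 48] -> max=62
step 11: append 49 -> window=[3, 48, 49] -> max=49
step 12: append 89 -> window=[48, 49, 89] -> max=89
Recorded maximums: 96 87 87 87 69 69 69 62 49 89
Changes between consecutive maximums: 5

Answer: 5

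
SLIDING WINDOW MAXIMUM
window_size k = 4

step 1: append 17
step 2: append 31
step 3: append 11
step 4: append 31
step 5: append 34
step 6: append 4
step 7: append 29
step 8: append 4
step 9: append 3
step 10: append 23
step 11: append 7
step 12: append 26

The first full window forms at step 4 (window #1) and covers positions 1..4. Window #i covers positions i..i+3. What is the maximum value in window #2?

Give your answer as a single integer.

step 1: append 17 -> window=[17] (not full yet)
step 2: append 31 -> window=[17, 31] (not full yet)
step 3: append 11 -> window=[17, 31, 11] (not full yet)
step 4: append 31 -> window=[17, 31, 11, 31] -> max=31
step 5: append 34 -> window=[31, 11, 31, 34] -> max=34
Window #2 max = 34

Answer: 34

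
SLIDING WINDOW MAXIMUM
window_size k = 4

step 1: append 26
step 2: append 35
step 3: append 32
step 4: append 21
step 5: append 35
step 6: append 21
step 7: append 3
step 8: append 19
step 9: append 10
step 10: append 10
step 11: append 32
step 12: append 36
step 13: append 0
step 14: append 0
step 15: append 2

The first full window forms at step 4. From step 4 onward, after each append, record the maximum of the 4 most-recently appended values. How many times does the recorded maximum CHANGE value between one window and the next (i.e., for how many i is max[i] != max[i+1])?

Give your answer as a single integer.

step 1: append 26 -> window=[26] (not full yet)
step 2: append 35 -> window=[26, 35] (not full yet)
step 3: append 32 -> window=[26, 35, 32] (not full yet)
step 4: append 21 -> window=[26, 35, 32, 21] -> max=35
step 5: append 35 -> window=[35, 32, 21, 35] -> max=35
step 6: append 21 -> window=[32, 21, 35, 21] -> max=35
step 7: append 3 -> window=[21, 35, 21, 3] -> max=35
step 8: append 19 -> window=[35, 21, 3, 19] -> max=35
step 9: append 10 -> window=[21, 3, 19, 10] -> max=21
step 10: append 10 -> window=[3, 19, 10, 10] -> max=19
step 11: append 32 -> window=[19, 10, 10, 32] -> max=32
step 12: append 36 -> window=[10, 10, 32, 36] -> max=36
step 13: append 0 -> window=[10, 32, 36, 0] -> max=36
step 14: append 0 -> window=[32, 36, 0, 0] -> max=36
step 15: append 2 -> window=[36, 0, 0, 2] -> max=36
Recorded maximums: 35 35 35 35 35 21 19 32 36 36 36 36
Changes between consecutive maximums: 4

Answer: 4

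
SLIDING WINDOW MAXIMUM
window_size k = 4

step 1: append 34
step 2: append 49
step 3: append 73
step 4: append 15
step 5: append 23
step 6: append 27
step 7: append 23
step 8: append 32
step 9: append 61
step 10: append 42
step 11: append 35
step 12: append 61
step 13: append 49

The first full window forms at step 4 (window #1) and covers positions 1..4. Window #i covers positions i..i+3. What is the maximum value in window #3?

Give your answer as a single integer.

Answer: 73

Derivation:
step 1: append 34 -> window=[34] (not full yet)
step 2: append 49 -> window=[34, 49] (not full yet)
step 3: append 73 -> window=[34, 49, 73] (not full yet)
step 4: append 15 -> window=[34, 49, 73, 15] -> max=73
step 5: append 23 -> window=[49, 73, 15, 23] -> max=73
step 6: append 27 -> window=[73, 15, 23, 27] -> max=73
Window #3 max = 73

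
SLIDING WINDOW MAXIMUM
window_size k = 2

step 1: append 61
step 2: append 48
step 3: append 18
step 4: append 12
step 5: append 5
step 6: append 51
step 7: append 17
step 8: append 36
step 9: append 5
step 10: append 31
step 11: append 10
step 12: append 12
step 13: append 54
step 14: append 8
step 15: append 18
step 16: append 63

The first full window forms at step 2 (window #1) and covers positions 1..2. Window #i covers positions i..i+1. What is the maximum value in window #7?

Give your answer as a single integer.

step 1: append 61 -> window=[61] (not full yet)
step 2: append 48 -> window=[61, 48] -> max=61
step 3: append 18 -> window=[48, 18] -> max=48
step 4: append 12 -> window=[18, 12] -> max=18
step 5: append 5 -> window=[12, 5] -> max=12
step 6: append 51 -> window=[5, 51] -> max=51
step 7: append 17 -> window=[51, 17] -> max=51
step 8: append 36 -> window=[17, 36] -> max=36
Window #7 max = 36

Answer: 36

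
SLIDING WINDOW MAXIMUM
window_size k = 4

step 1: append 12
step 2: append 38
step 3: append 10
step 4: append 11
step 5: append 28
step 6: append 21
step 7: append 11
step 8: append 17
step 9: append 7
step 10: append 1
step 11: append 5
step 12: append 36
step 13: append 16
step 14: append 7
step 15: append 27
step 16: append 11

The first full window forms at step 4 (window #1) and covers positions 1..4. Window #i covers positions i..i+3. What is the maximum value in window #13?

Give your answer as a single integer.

Answer: 27

Derivation:
step 1: append 12 -> window=[12] (not full yet)
step 2: append 38 -> window=[12, 38] (not full yet)
step 3: append 10 -> window=[12, 38, 10] (not full yet)
step 4: append 11 -> window=[12, 38, 10, 11] -> max=38
step 5: append 28 -> window=[38, 10, 11, 28] -> max=38
step 6: append 21 -> window=[10, 11, 28, 21] -> max=28
step 7: append 11 -> window=[11, 28, 21, 11] -> max=28
step 8: append 17 -> window=[28, 21, 11, 17] -> max=28
step 9: append 7 -> window=[21, 11, 17, 7] -> max=21
step 10: append 1 -> window=[11, 17, 7, 1] -> max=17
step 11: append 5 -> window=[17, 7, 1, 5] -> max=17
step 12: append 36 -> window=[7, 1, 5, 36] -> max=36
step 13: append 16 -> window=[1, 5, 36, 16] -> max=36
step 14: append 7 -> window=[5, 36, 16, 7] -> max=36
step 15: append 27 -> window=[36, 16, 7, 27] -> max=36
step 16: append 11 -> window=[16, 7, 27, 11] -> max=27
Window #13 max = 27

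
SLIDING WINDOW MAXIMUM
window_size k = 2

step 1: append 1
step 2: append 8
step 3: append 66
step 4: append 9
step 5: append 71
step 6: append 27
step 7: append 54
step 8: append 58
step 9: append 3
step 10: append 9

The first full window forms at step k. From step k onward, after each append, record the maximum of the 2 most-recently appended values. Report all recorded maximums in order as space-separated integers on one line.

Answer: 8 66 66 71 71 54 58 58 9

Derivation:
step 1: append 1 -> window=[1] (not full yet)
step 2: append 8 -> window=[1, 8] -> max=8
step 3: append 66 -> window=[8, 66] -> max=66
step 4: append 9 -> window=[66, 9] -> max=66
step 5: append 71 -> window=[9, 71] -> max=71
step 6: append 27 -> window=[71, 27] -> max=71
step 7: append 54 -> window=[27, 54] -> max=54
step 8: append 58 -> window=[54, 58] -> max=58
step 9: append 3 -> window=[58, 3] -> max=58
step 10: append 9 -> window=[3, 9] -> max=9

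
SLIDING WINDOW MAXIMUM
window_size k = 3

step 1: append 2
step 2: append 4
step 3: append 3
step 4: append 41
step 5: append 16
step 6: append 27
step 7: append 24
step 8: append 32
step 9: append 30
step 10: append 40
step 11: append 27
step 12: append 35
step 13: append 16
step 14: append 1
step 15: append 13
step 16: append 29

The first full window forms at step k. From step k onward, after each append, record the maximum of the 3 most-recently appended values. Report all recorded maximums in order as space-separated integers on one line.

Answer: 4 41 41 41 27 32 32 40 40 40 35 35 16 29

Derivation:
step 1: append 2 -> window=[2] (not full yet)
step 2: append 4 -> window=[2, 4] (not full yet)
step 3: append 3 -> window=[2, 4, 3] -> max=4
step 4: append 41 -> window=[4, 3, 41] -> max=41
step 5: append 16 -> window=[3, 41, 16] -> max=41
step 6: append 27 -> window=[41, 16, 27] -> max=41
step 7: append 24 -> window=[16, 27, 24] -> max=27
step 8: append 32 -> window=[27, 24, 32] -> max=32
step 9: append 30 -> window=[24, 32, 30] -> max=32
step 10: append 40 -> window=[32, 30, 40] -> max=40
step 11: append 27 -> window=[30, 40, 27] -> max=40
step 12: append 35 -> window=[40, 27, 35] -> max=40
step 13: append 16 -> window=[27, 35, 16] -> max=35
step 14: append 1 -> window=[35, 16, 1] -> max=35
step 15: append 13 -> window=[16, 1, 13] -> max=16
step 16: append 29 -> window=[1, 13, 29] -> max=29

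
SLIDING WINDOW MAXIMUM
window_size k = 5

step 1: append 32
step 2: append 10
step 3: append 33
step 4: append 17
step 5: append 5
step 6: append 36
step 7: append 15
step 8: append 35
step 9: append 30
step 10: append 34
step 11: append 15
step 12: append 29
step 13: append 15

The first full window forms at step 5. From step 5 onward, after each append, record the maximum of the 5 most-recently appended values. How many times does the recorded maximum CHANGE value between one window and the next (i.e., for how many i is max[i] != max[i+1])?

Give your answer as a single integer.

step 1: append 32 -> window=[32] (not full yet)
step 2: append 10 -> window=[32, 10] (not full yet)
step 3: append 33 -> window=[32, 10, 33] (not full yet)
step 4: append 17 -> window=[32, 10, 33, 17] (not full yet)
step 5: append 5 -> window=[32, 10, 33, 17, 5] -> max=33
step 6: append 36 -> window=[10, 33, 17, 5, 36] -> max=36
step 7: append 15 -> window=[33, 17, 5, 36, 15] -> max=36
step 8: append 35 -> window=[17, 5, 36, 15, 35] -> max=36
step 9: append 30 -> window=[5, 36, 15, 35, 30] -> max=36
step 10: append 34 -> window=[36, 15, 35, 30, 34] -> max=36
step 11: append 15 -> window=[15, 35, 30, 34, 15] -> max=35
step 12: append 29 -> window=[35, 30, 34, 15, 29] -> max=35
step 13: append 15 -> window=[30, 34, 15, 29, 15] -> max=34
Recorded maximums: 33 36 36 36 36 36 35 35 34
Changes between consecutive maximums: 3

Answer: 3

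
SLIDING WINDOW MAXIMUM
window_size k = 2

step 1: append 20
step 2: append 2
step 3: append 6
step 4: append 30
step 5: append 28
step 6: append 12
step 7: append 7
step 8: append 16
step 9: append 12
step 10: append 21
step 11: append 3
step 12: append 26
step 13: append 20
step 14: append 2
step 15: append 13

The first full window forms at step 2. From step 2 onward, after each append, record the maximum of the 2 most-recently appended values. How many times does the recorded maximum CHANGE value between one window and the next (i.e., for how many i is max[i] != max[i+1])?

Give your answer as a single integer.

Answer: 9

Derivation:
step 1: append 20 -> window=[20] (not full yet)
step 2: append 2 -> window=[20, 2] -> max=20
step 3: append 6 -> window=[2, 6] -> max=6
step 4: append 30 -> window=[6, 30] -> max=30
step 5: append 28 -> window=[30, 28] -> max=30
step 6: append 12 -> window=[28, 12] -> max=28
step 7: append 7 -> window=[12, 7] -> max=12
step 8: append 16 -> window=[7, 16] -> max=16
step 9: append 12 -> window=[16, 12] -> max=16
step 10: append 21 -> window=[12, 21] -> max=21
step 11: append 3 -> window=[21, 3] -> max=21
step 12: append 26 -> window=[3, 26] -> max=26
step 13: append 20 -> window=[26, 20] -> max=26
step 14: append 2 -> window=[20, 2] -> max=20
step 15: append 13 -> window=[2, 13] -> max=13
Recorded maximums: 20 6 30 30 28 12 16 16 21 21 26 26 20 13
Changes between consecutive maximums: 9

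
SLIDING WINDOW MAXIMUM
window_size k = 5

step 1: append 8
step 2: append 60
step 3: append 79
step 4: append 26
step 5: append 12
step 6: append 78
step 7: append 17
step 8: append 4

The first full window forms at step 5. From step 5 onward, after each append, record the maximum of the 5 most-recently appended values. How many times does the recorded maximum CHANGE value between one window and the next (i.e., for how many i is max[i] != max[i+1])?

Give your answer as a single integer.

step 1: append 8 -> window=[8] (not full yet)
step 2: append 60 -> window=[8, 60] (not full yet)
step 3: append 79 -> window=[8, 60, 79] (not full yet)
step 4: append 26 -> window=[8, 60, 79, 26] (not full yet)
step 5: append 12 -> window=[8, 60, 79, 26, 12] -> max=79
step 6: append 78 -> window=[60, 79, 26, 12, 78] -> max=79
step 7: append 17 -> window=[79, 26, 12, 78, 17] -> max=79
step 8: append 4 -> window=[26, 12, 78, 17, 4] -> max=78
Recorded maximums: 79 79 79 78
Changes between consecutive maximums: 1

Answer: 1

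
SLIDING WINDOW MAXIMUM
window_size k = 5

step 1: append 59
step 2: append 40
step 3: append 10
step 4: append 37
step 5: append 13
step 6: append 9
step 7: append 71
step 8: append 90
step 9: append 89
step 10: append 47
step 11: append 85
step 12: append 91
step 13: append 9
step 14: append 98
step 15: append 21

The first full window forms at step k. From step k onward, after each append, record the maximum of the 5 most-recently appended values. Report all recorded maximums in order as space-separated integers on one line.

step 1: append 59 -> window=[59] (not full yet)
step 2: append 40 -> window=[59, 40] (not full yet)
step 3: append 10 -> window=[59, 40, 10] (not full yet)
step 4: append 37 -> window=[59, 40, 10, 37] (not full yet)
step 5: append 13 -> window=[59, 40, 10, 37, 13] -> max=59
step 6: append 9 -> window=[40, 10, 37, 13, 9] -> max=40
step 7: append 71 -> window=[10, 37, 13, 9, 71] -> max=71
step 8: append 90 -> window=[37, 13, 9, 71, 90] -> max=90
step 9: append 89 -> window=[13, 9, 71, 90, 89] -> max=90
step 10: append 47 -> window=[9, 71, 90, 89, 47] -> max=90
step 11: append 85 -> window=[71, 90, 89, 47, 85] -> max=90
step 12: append 91 -> window=[90, 89, 47, 85, 91] -> max=91
step 13: append 9 -> window=[89, 47, 85, 91, 9] -> max=91
step 14: append 98 -> window=[47, 85, 91, 9, 98] -> max=98
step 15: append 21 -> window=[85, 91, 9, 98, 21] -> max=98

Answer: 59 40 71 90 90 90 90 91 91 98 98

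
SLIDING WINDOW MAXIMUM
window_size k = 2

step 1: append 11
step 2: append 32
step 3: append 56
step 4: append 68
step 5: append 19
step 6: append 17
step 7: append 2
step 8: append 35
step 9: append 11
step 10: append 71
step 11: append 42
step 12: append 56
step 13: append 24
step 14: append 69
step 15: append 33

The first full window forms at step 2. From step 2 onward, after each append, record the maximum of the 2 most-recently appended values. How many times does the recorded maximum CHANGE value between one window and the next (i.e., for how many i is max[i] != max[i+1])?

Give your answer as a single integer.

step 1: append 11 -> window=[11] (not full yet)
step 2: append 32 -> window=[11, 32] -> max=32
step 3: append 56 -> window=[32, 56] -> max=56
step 4: append 68 -> window=[56, 68] -> max=68
step 5: append 19 -> window=[68, 19] -> max=68
step 6: append 17 -> window=[19, 17] -> max=19
step 7: append 2 -> window=[17, 2] -> max=17
step 8: append 35 -> window=[2, 35] -> max=35
step 9: append 11 -> window=[35, 11] -> max=35
step 10: append 71 -> window=[11, 71] -> max=71
step 11: append 42 -> window=[71, 42] -> max=71
step 12: append 56 -> window=[42, 56] -> max=56
step 13: append 24 -> window=[56, 24] -> max=56
step 14: append 69 -> window=[24, 69] -> max=69
step 15: append 33 -> window=[69, 33] -> max=69
Recorded maximums: 32 56 68 68 19 17 35 35 71 71 56 56 69 69
Changes between consecutive maximums: 8

Answer: 8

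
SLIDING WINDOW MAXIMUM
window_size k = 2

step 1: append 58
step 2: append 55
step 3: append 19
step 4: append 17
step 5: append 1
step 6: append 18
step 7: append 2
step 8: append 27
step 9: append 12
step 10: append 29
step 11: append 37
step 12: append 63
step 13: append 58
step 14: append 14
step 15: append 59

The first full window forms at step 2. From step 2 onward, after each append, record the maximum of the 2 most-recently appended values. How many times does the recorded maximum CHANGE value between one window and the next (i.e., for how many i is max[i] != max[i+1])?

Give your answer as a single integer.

step 1: append 58 -> window=[58] (not full yet)
step 2: append 55 -> window=[58, 55] -> max=58
step 3: append 19 -> window=[55, 19] -> max=55
step 4: append 17 -> window=[19, 17] -> max=19
step 5: append 1 -> window=[17, 1] -> max=17
step 6: append 18 -> window=[1, 18] -> max=18
step 7: append 2 -> window=[18, 2] -> max=18
step 8: append 27 -> window=[2, 27] -> max=27
step 9: append 12 -> window=[27, 12] -> max=27
step 10: append 29 -> window=[12, 29] -> max=29
step 11: append 37 -> window=[29, 37] -> max=37
step 12: append 63 -> window=[37, 63] -> max=63
step 13: append 58 -> window=[63, 58] -> max=63
step 14: append 14 -> window=[58, 14] -> max=58
step 15: append 59 -> window=[14, 59] -> max=59
Recorded maximums: 58 55 19 17 18 18 27 27 29 37 63 63 58 59
Changes between consecutive maximums: 10

Answer: 10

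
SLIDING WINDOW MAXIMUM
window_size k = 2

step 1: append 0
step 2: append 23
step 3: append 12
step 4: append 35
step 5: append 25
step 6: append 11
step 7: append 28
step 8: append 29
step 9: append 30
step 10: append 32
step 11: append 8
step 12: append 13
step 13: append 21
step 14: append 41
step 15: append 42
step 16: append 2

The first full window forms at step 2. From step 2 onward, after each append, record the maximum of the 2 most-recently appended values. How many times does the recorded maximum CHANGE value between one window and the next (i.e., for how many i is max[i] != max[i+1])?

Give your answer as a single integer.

step 1: append 0 -> window=[0] (not full yet)
step 2: append 23 -> window=[0, 23] -> max=23
step 3: append 12 -> window=[23, 12] -> max=23
step 4: append 35 -> window=[12, 35] -> max=35
step 5: append 25 -> window=[35, 25] -> max=35
step 6: append 11 -> window=[25, 11] -> max=25
step 7: append 28 -> window=[11, 28] -> max=28
step 8: append 29 -> window=[28, 29] -> max=29
step 9: append 30 -> window=[29, 30] -> max=30
step 10: append 32 -> window=[30, 32] -> max=32
step 11: append 8 -> window=[32, 8] -> max=32
step 12: append 13 -> window=[8, 13] -> max=13
step 13: append 21 -> window=[13, 21] -> max=21
step 14: append 41 -> window=[21, 41] -> max=41
step 15: append 42 -> window=[41, 42] -> max=42
step 16: append 2 -> window=[42, 2] -> max=42
Recorded maximums: 23 23 35 35 25 28 29 30 32 32 13 21 41 42 42
Changes between consecutive maximums: 10

Answer: 10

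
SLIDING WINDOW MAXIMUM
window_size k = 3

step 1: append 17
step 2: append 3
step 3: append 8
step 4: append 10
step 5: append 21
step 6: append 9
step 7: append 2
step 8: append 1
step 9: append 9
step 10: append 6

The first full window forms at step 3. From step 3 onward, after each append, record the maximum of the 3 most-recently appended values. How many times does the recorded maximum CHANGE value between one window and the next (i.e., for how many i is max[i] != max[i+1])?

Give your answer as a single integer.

step 1: append 17 -> window=[17] (not full yet)
step 2: append 3 -> window=[17, 3] (not full yet)
step 3: append 8 -> window=[17, 3, 8] -> max=17
step 4: append 10 -> window=[3, 8, 10] -> max=10
step 5: append 21 -> window=[8, 10, 21] -> max=21
step 6: append 9 -> window=[10, 21, 9] -> max=21
step 7: append 2 -> window=[21, 9, 2] -> max=21
step 8: append 1 -> window=[9, 2, 1] -> max=9
step 9: append 9 -> window=[2, 1, 9] -> max=9
step 10: append 6 -> window=[1, 9, 6] -> max=9
Recorded maximums: 17 10 21 21 21 9 9 9
Changes between consecutive maximums: 3

Answer: 3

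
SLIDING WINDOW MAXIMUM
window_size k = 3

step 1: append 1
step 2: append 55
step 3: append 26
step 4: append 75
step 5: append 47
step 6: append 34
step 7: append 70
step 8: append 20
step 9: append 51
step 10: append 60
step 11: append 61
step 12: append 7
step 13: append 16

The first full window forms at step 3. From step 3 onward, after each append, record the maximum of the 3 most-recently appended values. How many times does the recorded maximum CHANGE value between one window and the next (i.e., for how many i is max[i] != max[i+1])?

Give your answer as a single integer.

step 1: append 1 -> window=[1] (not full yet)
step 2: append 55 -> window=[1, 55] (not full yet)
step 3: append 26 -> window=[1, 55, 26] -> max=55
step 4: append 75 -> window=[55, 26, 75] -> max=75
step 5: append 47 -> window=[26, 75, 47] -> max=75
step 6: append 34 -> window=[75, 47, 34] -> max=75
step 7: append 70 -> window=[47, 34, 70] -> max=70
step 8: append 20 -> window=[34, 70, 20] -> max=70
step 9: append 51 -> window=[70, 20, 51] -> max=70
step 10: append 60 -> window=[20, 51, 60] -> max=60
step 11: append 61 -> window=[51, 60, 61] -> max=61
step 12: append 7 -> window=[60, 61, 7] -> max=61
step 13: append 16 -> window=[61, 7, 16] -> max=61
Recorded maximums: 55 75 75 75 70 70 70 60 61 61 61
Changes between consecutive maximums: 4

Answer: 4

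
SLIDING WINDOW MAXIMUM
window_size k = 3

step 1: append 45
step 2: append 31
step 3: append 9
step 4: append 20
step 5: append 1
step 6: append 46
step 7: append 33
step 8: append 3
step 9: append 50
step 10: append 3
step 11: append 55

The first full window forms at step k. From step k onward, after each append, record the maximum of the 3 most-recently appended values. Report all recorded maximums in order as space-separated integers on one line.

Answer: 45 31 20 46 46 46 50 50 55

Derivation:
step 1: append 45 -> window=[45] (not full yet)
step 2: append 31 -> window=[45, 31] (not full yet)
step 3: append 9 -> window=[45, 31, 9] -> max=45
step 4: append 20 -> window=[31, 9, 20] -> max=31
step 5: append 1 -> window=[9, 20, 1] -> max=20
step 6: append 46 -> window=[20, 1, 46] -> max=46
step 7: append 33 -> window=[1, 46, 33] -> max=46
step 8: append 3 -> window=[46, 33, 3] -> max=46
step 9: append 50 -> window=[33, 3, 50] -> max=50
step 10: append 3 -> window=[3, 50, 3] -> max=50
step 11: append 55 -> window=[50, 3, 55] -> max=55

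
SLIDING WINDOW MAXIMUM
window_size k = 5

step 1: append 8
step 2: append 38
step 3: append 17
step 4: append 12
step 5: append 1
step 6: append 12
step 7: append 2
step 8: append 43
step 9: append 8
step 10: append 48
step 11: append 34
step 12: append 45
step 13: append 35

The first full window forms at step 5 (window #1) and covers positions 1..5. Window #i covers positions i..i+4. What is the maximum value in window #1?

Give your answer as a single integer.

step 1: append 8 -> window=[8] (not full yet)
step 2: append 38 -> window=[8, 38] (not full yet)
step 3: append 17 -> window=[8, 38, 17] (not full yet)
step 4: append 12 -> window=[8, 38, 17, 12] (not full yet)
step 5: append 1 -> window=[8, 38, 17, 12, 1] -> max=38
Window #1 max = 38

Answer: 38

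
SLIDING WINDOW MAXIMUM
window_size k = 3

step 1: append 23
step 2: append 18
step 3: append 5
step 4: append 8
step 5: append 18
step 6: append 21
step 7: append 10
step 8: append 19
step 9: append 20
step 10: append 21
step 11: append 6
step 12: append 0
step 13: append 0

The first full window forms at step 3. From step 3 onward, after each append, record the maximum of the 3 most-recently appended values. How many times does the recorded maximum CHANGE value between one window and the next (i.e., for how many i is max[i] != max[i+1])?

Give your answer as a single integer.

Answer: 5

Derivation:
step 1: append 23 -> window=[23] (not full yet)
step 2: append 18 -> window=[23, 18] (not full yet)
step 3: append 5 -> window=[23, 18, 5] -> max=23
step 4: append 8 -> window=[18, 5, 8] -> max=18
step 5: append 18 -> window=[5, 8, 18] -> max=18
step 6: append 21 -> window=[8, 18, 21] -> max=21
step 7: append 10 -> window=[18, 21, 10] -> max=21
step 8: append 19 -> window=[21, 10, 19] -> max=21
step 9: append 20 -> window=[10, 19, 20] -> max=20
step 10: append 21 -> window=[19, 20, 21] -> max=21
step 11: append 6 -> window=[20, 21, 6] -> max=21
step 12: append 0 -> window=[21, 6, 0] -> max=21
step 13: append 0 -> window=[6, 0, 0] -> max=6
Recorded maximums: 23 18 18 21 21 21 20 21 21 21 6
Changes between consecutive maximums: 5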